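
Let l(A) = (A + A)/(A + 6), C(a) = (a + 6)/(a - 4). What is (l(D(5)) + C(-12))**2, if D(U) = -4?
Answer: 841/64 ≈ 13.141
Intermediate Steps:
C(a) = (6 + a)/(-4 + a)
l(A) = 2*A/(6 + A) (l(A) = (2*A)/(6 + A) = 2*A/(6 + A))
(l(D(5)) + C(-12))**2 = (2*(-4)/(6 - 4) + (6 - 12)/(-4 - 12))**2 = (2*(-4)/2 - 6/(-16))**2 = (2*(-4)*(1/2) - 1/16*(-6))**2 = (-4 + 3/8)**2 = (-29/8)**2 = 841/64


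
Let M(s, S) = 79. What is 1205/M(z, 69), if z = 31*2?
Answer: 1205/79 ≈ 15.253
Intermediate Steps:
z = 62
1205/M(z, 69) = 1205/79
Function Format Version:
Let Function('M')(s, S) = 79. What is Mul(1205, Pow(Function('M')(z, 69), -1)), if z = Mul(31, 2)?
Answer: Rational(1205, 79) ≈ 15.253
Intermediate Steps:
z = 62
Mul(1205, Pow(Function('M')(z, 69), -1)) = Mul(1205, Pow(79, -1)) = Mul(1205, Rational(1, 79)) = Rational(1205, 79)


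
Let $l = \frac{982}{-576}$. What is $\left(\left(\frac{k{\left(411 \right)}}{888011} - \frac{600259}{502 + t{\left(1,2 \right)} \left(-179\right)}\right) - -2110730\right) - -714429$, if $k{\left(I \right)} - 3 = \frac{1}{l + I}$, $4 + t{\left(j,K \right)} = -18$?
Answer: $\frac{1312963043578447260907}{464761762552680} \approx 2.825 \cdot 10^{6}$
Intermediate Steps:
$l = - \frac{491}{288}$ ($l = 982 \left(- \frac{1}{576}\right) = - \frac{491}{288} \approx -1.7049$)
$t{\left(j,K \right)} = -22$ ($t{\left(j,K \right)} = -4 - 18 = -22$)
$k{\left(I \right)} = 3 + \frac{1}{- \frac{491}{288} + I}$
$\left(\left(\frac{k{\left(411 \right)}}{888011} - \frac{600259}{502 + t{\left(1,2 \right)} \left(-179\right)}\right) - -2110730\right) - -714429 = \left(\left(\frac{3 \frac{1}{-491 + 288 \cdot 411} \left(-395 + 288 \cdot 411\right)}{888011} - \frac{600259}{502 - -3938}\right) - -2110730\right) - -714429 = \left(\left(\frac{3 \left(-395 + 118368\right)}{-491 + 118368} \cdot \frac{1}{888011} - \frac{600259}{502 + 3938}\right) + 2110730\right) + 714429 = \left(\left(3 \cdot \frac{1}{117877} \cdot 117973 \cdot \frac{1}{888011} - \frac{600259}{4440}\right) + 2110730\right) + 714429 = \left(\left(\frac{353919}{117877} \cdot \frac{1}{888011} - \frac{600259}{4440}\right) + 2110730\right) + 714429 = \left(\left(\frac{353919}{104676072647} - \frac{600259}{4440}\right) + 2110730\right) + 714429 = \left(- \frac{62832753119615213}{464761762552680} + 2110730\right) + 714429 = \frac{980923762319698641187}{464761762552680} + 714429 = \frac{1312963043578447260907}{464761762552680}$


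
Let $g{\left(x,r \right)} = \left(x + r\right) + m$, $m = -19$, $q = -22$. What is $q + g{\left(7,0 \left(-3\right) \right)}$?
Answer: $-34$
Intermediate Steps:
$g{\left(x,r \right)} = -19 + r + x$ ($g{\left(x,r \right)} = \left(x + r\right) - 19 = \left(r + x\right) - 19 = -19 + r + x$)
$q + g{\left(7,0 \left(-3\right) \right)} = -22 + \left(-19 + 0 \left(-3\right) + 7\right) = -22 + \left(-19 + 0 + 7\right) = -22 - 12 = -34$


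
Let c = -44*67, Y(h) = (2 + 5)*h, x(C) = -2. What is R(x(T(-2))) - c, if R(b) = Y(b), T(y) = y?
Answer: 2934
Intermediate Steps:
Y(h) = 7*h
c = -2948
R(b) = 7*b
R(x(T(-2))) - c = 7*(-2) - 1*(-2948) = -14 + 2948 = 2934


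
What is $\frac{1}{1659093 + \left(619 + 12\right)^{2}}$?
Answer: $\frac{1}{2057254} \approx 4.8608 \cdot 10^{-7}$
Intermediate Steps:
$\frac{1}{1659093 + \left(619 + 12\right)^{2}} = \frac{1}{1659093 + 631^{2}} = \frac{1}{1659093 + 398161} = \frac{1}{2057254}$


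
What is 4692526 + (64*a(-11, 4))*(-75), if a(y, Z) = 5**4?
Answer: 1692526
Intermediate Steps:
a(y, Z) = 625
4692526 + (64*a(-11, 4))*(-75) = 4692526 + (64*625)*(-75) = 4692526 + 40000*(-75) = 4692526 - 3000000 = 1692526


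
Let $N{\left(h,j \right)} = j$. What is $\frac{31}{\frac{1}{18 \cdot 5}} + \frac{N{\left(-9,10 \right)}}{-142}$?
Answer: $\frac{198085}{71} \approx 2789.9$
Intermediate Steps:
$\frac{31}{\frac{1}{18 \cdot 5}} + \frac{N{\left(-9,10 \right)}}{-142} = \frac{31}{\frac{1}{18 \cdot 5}} + \frac{10}{-142} = \frac{31}{\frac{1}{90}} + 10 \left(- \frac{1}{142}\right) = 31 \frac{1}{\frac{1}{90}} - \frac{5}{71} = 31 \cdot 90 - \frac{5}{71} = 2790 - \frac{5}{71} = \frac{198085}{71}$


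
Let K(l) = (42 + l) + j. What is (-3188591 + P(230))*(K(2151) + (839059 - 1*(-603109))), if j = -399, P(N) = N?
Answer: -4603872126282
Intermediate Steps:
K(l) = -357 + l (K(l) = (42 + l) - 399 = -357 + l)
(-3188591 + P(230))*(K(2151) + (839059 - 1*(-603109))) = (-3188591 + 230)*((-357 + 2151) + (839059 - 1*(-603109))) = -3188361*(1794 + (839059 + 603109)) = -3188361*(1794 + 1442168) = -3188361*1443962 = -4603872126282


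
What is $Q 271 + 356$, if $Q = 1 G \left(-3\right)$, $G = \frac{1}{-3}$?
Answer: $627$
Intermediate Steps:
$G = - \frac{1}{3} \approx -0.33333$
$Q = 1$ ($Q = 1 \left(- \frac{1}{3}\right) \left(-3\right) = \left(- \frac{1}{3}\right) \left(-3\right) = 1$)
$Q 271 + 356 = 1 \cdot 271 + 356 = 271 + 356 = 627$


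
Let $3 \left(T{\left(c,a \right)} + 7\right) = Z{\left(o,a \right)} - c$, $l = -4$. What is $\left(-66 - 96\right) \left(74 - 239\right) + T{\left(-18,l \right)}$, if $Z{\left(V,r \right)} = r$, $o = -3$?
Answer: $\frac{80183}{3} \approx 26728.0$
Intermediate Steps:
$T{\left(c,a \right)} = -7 - \frac{c}{3} + \frac{a}{3}$ ($T{\left(c,a \right)} = -7 + \frac{a - c}{3} = -7 + \left(- \frac{c}{3} + \frac{a}{3}\right) = -7 - \frac{c}{3} + \frac{a}{3}$)
$\left(-66 - 96\right) \left(74 - 239\right) + T{\left(-18,l \right)} = \left(-66 - 96\right) \left(74 - 239\right) - \frac{7}{3} = \left(-162\right) \left(-165\right) - \frac{7}{3} = 26730 - \frac{7}{3} = \frac{80183}{3}$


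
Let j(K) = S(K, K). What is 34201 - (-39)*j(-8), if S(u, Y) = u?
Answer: 33889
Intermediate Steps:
j(K) = K
34201 - (-39)*j(-8) = 34201 - (-39)*(-8) = 34201 - 1*312 = 34201 - 312 = 33889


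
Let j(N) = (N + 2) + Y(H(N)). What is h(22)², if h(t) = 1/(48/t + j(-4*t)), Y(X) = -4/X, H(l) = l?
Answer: 484/3396649 ≈ 0.00014249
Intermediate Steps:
j(N) = 2 + N - 4/N (j(N) = (N + 2) - 4/N = (2 + N) - 4/N = 2 + N - 4/N)
h(t) = 1/(2 - 4*t + 49/t) (h(t) = 1/(48/t + (2 - 4*t - 4*(-1/(4*t)))) = 1/(48/t + (2 - 4*t - (-1)/t)) = 1/(48/t + (2 - 4*t + 1/t)) = 1/(48/t + (2 + 1/t - 4*t)) = 1/(2 - 4*t + 49/t))
h(22)² = (-1*22/(-49 + 2*22*(-1 + 2*22)))² = (-1*22/(-49 + 2*22*(-1 + 44)))² = (-1*22/(-49 + 2*22*43))² = (-1*22/(-49 + 1892))² = (-1*22/1843)² = (-1*22*1/1843)² = (-22/1843)² = 484/3396649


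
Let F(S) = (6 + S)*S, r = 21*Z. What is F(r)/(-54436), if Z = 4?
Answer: -1890/13609 ≈ -0.13888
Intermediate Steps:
r = 84 (r = 21*4 = 84)
F(S) = S*(6 + S)
F(r)/(-54436) = (84*(6 + 84))/(-54436) = (84*90)*(-1/54436) = 7560*(-1/54436) = -1890/13609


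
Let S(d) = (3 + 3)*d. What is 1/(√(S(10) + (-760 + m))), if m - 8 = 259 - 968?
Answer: -I*√1401/1401 ≈ -0.026717*I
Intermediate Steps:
m = -701 (m = 8 + (259 - 968) = 8 - 709 = -701)
S(d) = 6*d
1/(√(S(10) + (-760 + m))) = 1/(√(6*10 + (-760 - 701))) = 1/(√(60 - 1461)) = 1/(√(-1401)) = 1/(I*√1401) = -I*√1401/1401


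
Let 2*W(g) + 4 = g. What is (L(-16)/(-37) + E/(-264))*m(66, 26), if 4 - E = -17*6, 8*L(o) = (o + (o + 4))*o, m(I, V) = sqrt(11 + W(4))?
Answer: -9353*sqrt(11)/4884 ≈ -6.3514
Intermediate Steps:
W(g) = -2 + g/2
m(I, V) = sqrt(11) (m(I, V) = sqrt(11 + (-2 + (1/2)*4)) = sqrt(11 + (-2 + 2)) = sqrt(11 + 0) = sqrt(11))
L(o) = o*(4 + 2*o)/8 (L(o) = ((o + (o + 4))*o)/8 = ((o + (4 + o))*o)/8 = ((4 + 2*o)*o)/8 = (o*(4 + 2*o))/8 = o*(4 + 2*o)/8)
E = 106 (E = 4 - (-17)*6 = 4 - 1*(-102) = 4 + 102 = 106)
(L(-16)/(-37) + E/(-264))*m(66, 26) = (((1/4)*(-16)*(2 - 16))/(-37) + 106/(-264))*sqrt(11) = (((1/4)*(-16)*(-14))*(-1/37) + 106*(-1/264))*sqrt(11) = (56*(-1/37) - 53/132)*sqrt(11) = (-56/37 - 53/132)*sqrt(11) = -9353*sqrt(11)/4884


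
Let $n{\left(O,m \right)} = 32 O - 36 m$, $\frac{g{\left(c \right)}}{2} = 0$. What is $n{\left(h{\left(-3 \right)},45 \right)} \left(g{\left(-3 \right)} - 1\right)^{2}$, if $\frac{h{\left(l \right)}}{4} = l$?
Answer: $-2004$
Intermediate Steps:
$g{\left(c \right)} = 0$ ($g{\left(c \right)} = 2 \cdot 0 = 0$)
$h{\left(l \right)} = 4 l$
$n{\left(O,m \right)} = - 36 m + 32 O$
$n{\left(h{\left(-3 \right)},45 \right)} \left(g{\left(-3 \right)} - 1\right)^{2} = \left(\left(-36\right) 45 + 32 \cdot 4 \left(-3\right)\right) \left(0 - 1\right)^{2} = \left(-1620 + 32 \left(-12\right)\right) \left(-1\right)^{2} = \left(-1620 - 384\right) 1 = \left(-2004\right) 1 = -2004$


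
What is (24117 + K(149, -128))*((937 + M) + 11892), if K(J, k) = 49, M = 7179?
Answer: 483513328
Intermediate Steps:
(24117 + K(149, -128))*((937 + M) + 11892) = (24117 + 49)*((937 + 7179) + 11892) = 24166*(8116 + 11892) = 24166*20008 = 483513328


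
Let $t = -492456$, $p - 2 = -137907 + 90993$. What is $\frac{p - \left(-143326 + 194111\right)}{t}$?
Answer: $\frac{97697}{492456} \approx 0.19839$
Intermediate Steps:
$p = -46912$ ($p = 2 + \left(-137907 + 90993\right) = 2 - 46914 = -46912$)
$\frac{p - \left(-143326 + 194111\right)}{t} = \frac{-46912 - \left(-143326 + 194111\right)}{-492456} = \left(-46912 - 50785\right) \left(- \frac{1}{492456}\right) = \left(-97697\right) \left(- \frac{1}{492456}\right) = \frac{97697}{492456}$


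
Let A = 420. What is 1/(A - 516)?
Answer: -1/96 ≈ -0.010417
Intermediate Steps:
1/(A - 516) = 1/(420 - 516) = 1/(-96) = -1/96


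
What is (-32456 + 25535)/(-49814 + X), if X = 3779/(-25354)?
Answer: 175475034/1262987935 ≈ 0.13894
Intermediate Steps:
X = -3779/25354 (X = 3779*(-1/25354) = -3779/25354 ≈ -0.14905)
(-32456 + 25535)/(-49814 + X) = (-32456 + 25535)/(-49814 - 3779/25354) = -6921/(-1262987935/25354) = -6921*(-25354/1262987935) = 175475034/1262987935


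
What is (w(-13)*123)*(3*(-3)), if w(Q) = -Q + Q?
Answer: 0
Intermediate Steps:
w(Q) = 0
(w(-13)*123)*(3*(-3)) = (0*123)*(3*(-3)) = 0*(-9) = 0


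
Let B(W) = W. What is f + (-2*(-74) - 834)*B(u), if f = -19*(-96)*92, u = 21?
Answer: 153402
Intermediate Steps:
f = 167808 (f = 1824*92 = 167808)
f + (-2*(-74) - 834)*B(u) = 167808 + (-2*(-74) - 834)*21 = 167808 + (148 - 834)*21 = 167808 - 686*21 = 167808 - 14406 = 153402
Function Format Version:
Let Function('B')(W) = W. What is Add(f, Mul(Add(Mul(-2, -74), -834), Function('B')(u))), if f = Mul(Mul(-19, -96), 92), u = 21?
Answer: 153402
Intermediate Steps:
f = 167808 (f = Mul(1824, 92) = 167808)
Add(f, Mul(Add(Mul(-2, -74), -834), Function('B')(u))) = Add(167808, Mul(Add(Mul(-2, -74), -834), 21)) = Add(167808, Mul(Add(148, -834), 21)) = Add(167808, Mul(-686, 21)) = Add(167808, -14406) = 153402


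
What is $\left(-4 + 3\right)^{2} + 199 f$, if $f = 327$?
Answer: $65074$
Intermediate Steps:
$\left(-4 + 3\right)^{2} + 199 f = \left(-4 + 3\right)^{2} + 199 \cdot 327 = \left(-1\right)^{2} + 65073 = 1 + 65073 = 65074$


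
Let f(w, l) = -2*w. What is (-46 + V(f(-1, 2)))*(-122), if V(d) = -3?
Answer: 5978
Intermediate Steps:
(-46 + V(f(-1, 2)))*(-122) = (-46 - 3)*(-122) = -49*(-122) = 5978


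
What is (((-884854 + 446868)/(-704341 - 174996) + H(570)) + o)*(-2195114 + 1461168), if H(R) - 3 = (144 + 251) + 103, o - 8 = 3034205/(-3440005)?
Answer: -225838815286350070492/604984735337 ≈ -3.7330e+8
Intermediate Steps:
o = 4897167/688001 (o = 8 + 3034205/(-3440005) = 8 + 3034205*(-1/3440005) = 8 - 606841/688001 = 4897167/688001 ≈ 7.1180)
H(R) = 501 (H(R) = 3 + ((144 + 251) + 103) = 3 + (395 + 103) = 3 + 498 = 501)
(((-884854 + 446868)/(-704341 - 174996) + H(570)) + o)*(-2195114 + 1461168) = (((-884854 + 446868)/(-704341 - 174996) + 501) + 4897167/688001)*(-2195114 + 1461168) = ((-437986/(-879337) + 501) + 4897167/688001)*(-733946) = ((-437986*(-1/879337) + 501) + 4897167/688001)*(-733946) = ((437986/879337 + 501) + 4897167/688001)*(-733946) = (440985823/879337 + 4897167/688001)*(-733946) = (307704947348102/604984735337)*(-733946) = -225838815286350070492/604984735337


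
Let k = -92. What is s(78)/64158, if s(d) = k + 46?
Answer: -23/32079 ≈ -0.00071698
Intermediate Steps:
s(d) = -46 (s(d) = -92 + 46 = -46)
s(78)/64158 = -46/64158 = -46*1/64158 = -23/32079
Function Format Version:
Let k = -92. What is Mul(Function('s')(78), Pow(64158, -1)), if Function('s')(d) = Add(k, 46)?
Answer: Rational(-23, 32079) ≈ -0.00071698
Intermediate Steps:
Function('s')(d) = -46 (Function('s')(d) = Add(-92, 46) = -46)
Mul(Function('s')(78), Pow(64158, -1)) = Mul(-46, Pow(64158, -1)) = Mul(-46, Rational(1, 64158)) = Rational(-23, 32079)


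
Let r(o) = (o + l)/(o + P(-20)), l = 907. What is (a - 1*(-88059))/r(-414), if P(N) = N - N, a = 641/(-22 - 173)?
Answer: -2369579232/32045 ≈ -73945.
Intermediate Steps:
a = -641/195 (a = 641/(-195) = -1/195*641 = -641/195 ≈ -3.2872)
P(N) = 0
r(o) = (907 + o)/o (r(o) = (o + 907)/(o + 0) = (907 + o)/o)
(a - 1*(-88059))/r(-414) = (-641/195 - 1*(-88059))/(((907 - 414)/(-414))) = (-641/195 + 88059)/((-1/414*493)) = 17170864/(195*(-493/414)) = (17170864/195)*(-414/493) = -2369579232/32045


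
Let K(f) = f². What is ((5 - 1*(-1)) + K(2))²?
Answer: 100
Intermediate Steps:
((5 - 1*(-1)) + K(2))² = ((5 - 1*(-1)) + 2²)² = ((5 + 1) + 4)² = (6 + 4)² = 10² = 100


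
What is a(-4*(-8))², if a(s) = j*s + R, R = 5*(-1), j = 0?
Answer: 25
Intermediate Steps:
R = -5
a(s) = -5 (a(s) = 0*s - 5 = 0 - 5 = -5)
a(-4*(-8))² = (-5)² = 25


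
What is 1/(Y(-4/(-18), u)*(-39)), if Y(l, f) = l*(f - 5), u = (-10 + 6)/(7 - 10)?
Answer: 9/286 ≈ 0.031469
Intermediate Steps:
u = 4/3 (u = -4/(-3) = -4*(-1/3) = 4/3 ≈ 1.3333)
Y(l, f) = l*(-5 + f)
1/(Y(-4/(-18), u)*(-39)) = 1/(((-4/(-18))*(-5 + 4/3))*(-39)) = 1/((-4*(-1/18)*(-11/3))*(-39)) = 1/(((2/9)*(-11/3))*(-39)) = 1/(-22/27*(-39)) = 1/(286/9) = 9/286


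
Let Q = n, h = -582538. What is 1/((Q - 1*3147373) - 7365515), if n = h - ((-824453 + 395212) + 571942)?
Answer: -1/11238127 ≈ -8.8983e-8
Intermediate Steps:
n = -725239 (n = -582538 - ((-824453 + 395212) + 571942) = -582538 - (-429241 + 571942) = -582538 - 1*142701 = -582538 - 142701 = -725239)
Q = -725239
1/((Q - 1*3147373) - 7365515) = 1/((-725239 - 1*3147373) - 7365515) = 1/((-725239 - 3147373) - 7365515) = 1/(-3872612 - 7365515) = 1/(-11238127) = -1/11238127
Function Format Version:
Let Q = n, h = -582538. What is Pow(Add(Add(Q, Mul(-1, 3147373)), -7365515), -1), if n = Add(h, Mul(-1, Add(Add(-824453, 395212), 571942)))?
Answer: Rational(-1, 11238127) ≈ -8.8983e-8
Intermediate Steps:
n = -725239 (n = Add(-582538, Mul(-1, Add(Add(-824453, 395212), 571942))) = Add(-582538, Mul(-1, Add(-429241, 571942))) = Add(-582538, Mul(-1, 142701)) = Add(-582538, -142701) = -725239)
Q = -725239
Pow(Add(Add(Q, Mul(-1, 3147373)), -7365515), -1) = Pow(Add(Add(-725239, Mul(-1, 3147373)), -7365515), -1) = Pow(Add(Add(-725239, -3147373), -7365515), -1) = Pow(Add(-3872612, -7365515), -1) = Pow(-11238127, -1) = Rational(-1, 11238127)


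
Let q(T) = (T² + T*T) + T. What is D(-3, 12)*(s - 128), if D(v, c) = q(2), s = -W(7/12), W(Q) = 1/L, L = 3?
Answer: -3850/3 ≈ -1283.3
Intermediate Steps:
W(Q) = ⅓ (W(Q) = 1/3 = ⅓)
q(T) = T + 2*T² (q(T) = (T² + T²) + T = 2*T² + T = T + 2*T²)
s = -⅓ (s = -1*⅓ = -⅓ ≈ -0.33333)
D(v, c) = 10 (D(v, c) = 2*(1 + 2*2) = 2*(1 + 4) = 2*5 = 10)
D(-3, 12)*(s - 128) = 10*(-⅓ - 128) = 10*(-385/3) = -3850/3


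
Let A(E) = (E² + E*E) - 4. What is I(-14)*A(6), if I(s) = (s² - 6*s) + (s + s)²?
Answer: 72352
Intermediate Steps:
I(s) = -6*s + 5*s² (I(s) = (s² - 6*s) + (2*s)² = (s² - 6*s) + 4*s² = -6*s + 5*s²)
A(E) = -4 + 2*E² (A(E) = (E² + E²) - 4 = 2*E² - 4 = -4 + 2*E²)
I(-14)*A(6) = (-14*(-6 + 5*(-14)))*(-4 + 2*6²) = (-14*(-6 - 70))*(-4 + 2*36) = (-14*(-76))*(-4 + 72) = 1064*68 = 72352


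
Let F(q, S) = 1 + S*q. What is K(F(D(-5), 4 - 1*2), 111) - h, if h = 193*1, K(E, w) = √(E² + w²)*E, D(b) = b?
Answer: -193 - 27*√1378 ≈ -1195.3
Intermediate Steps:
K(E, w) = E*√(E² + w²)
h = 193
K(F(D(-5), 4 - 1*2), 111) - h = (1 + (4 - 1*2)*(-5))*√((1 + (4 - 1*2)*(-5))² + 111²) - 1*193 = (1 + (4 - 2)*(-5))*√((1 + (4 - 2)*(-5))² + 12321) - 193 = (1 + 2*(-5))*√((1 + 2*(-5))² + 12321) - 193 = (1 - 10)*√((1 - 10)² + 12321) - 193 = -9*√((-9)² + 12321) - 193 = -9*√(81 + 12321) - 193 = -27*√1378 - 193 = -193 - 27*√1378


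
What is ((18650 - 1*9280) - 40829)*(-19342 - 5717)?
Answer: 788331081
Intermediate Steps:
((18650 - 1*9280) - 40829)*(-19342 - 5717) = ((18650 - 9280) - 40829)*(-25059) = (9370 - 40829)*(-25059) = -31459*(-25059) = 788331081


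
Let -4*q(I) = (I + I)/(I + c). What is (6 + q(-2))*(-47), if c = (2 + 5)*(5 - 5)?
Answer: -517/2 ≈ -258.50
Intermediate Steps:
c = 0 (c = 7*0 = 0)
q(I) = -½ (q(I) = -(I + I)/(4*(I + 0)) = -2*I/(4*I) = -¼*2 = -½)
(6 + q(-2))*(-47) = (6 - ½)*(-47) = (11/2)*(-47) = -517/2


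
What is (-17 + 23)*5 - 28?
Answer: 2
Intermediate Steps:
(-17 + 23)*5 - 28 = 6*5 - 28 = 30 - 28 = 2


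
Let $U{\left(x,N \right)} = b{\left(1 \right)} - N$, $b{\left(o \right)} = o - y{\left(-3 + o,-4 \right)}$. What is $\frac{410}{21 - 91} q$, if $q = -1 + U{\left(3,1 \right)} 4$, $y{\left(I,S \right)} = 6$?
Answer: $\frac{1025}{7} \approx 146.43$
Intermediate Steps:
$b{\left(o \right)} = -6 + o$ ($b{\left(o \right)} = o - 6 = -6 + o$)
$U{\left(x,N \right)} = -5 - N$ ($U{\left(x,N \right)} = \left(-6 + 1\right) - N = -5 - N$)
$q = -25$ ($q = -1 + \left(-5 - 1\right) 4 = -1 - 24 = -25$)
$\frac{410}{21 - 91} q = \frac{410}{21 - 91} \left(-25\right) = \frac{410}{-70} \left(-25\right) = 410 \left(- \frac{1}{70}\right) \left(-25\right) = \left(- \frac{41}{7}\right) \left(-25\right) = \frac{1025}{7}$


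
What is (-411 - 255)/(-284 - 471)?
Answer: 666/755 ≈ 0.88212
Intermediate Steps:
(-411 - 255)/(-284 - 471) = -666/(-755) = -666*(-1/755) = 666/755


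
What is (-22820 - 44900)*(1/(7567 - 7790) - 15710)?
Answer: 237245575320/223 ≈ 1.0639e+9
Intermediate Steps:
(-22820 - 44900)*(1/(7567 - 7790) - 15710) = -67720*(1/(-223) - 15710) = -67720*(-1/223 - 15710) = -67720*(-3503331/223) = 237245575320/223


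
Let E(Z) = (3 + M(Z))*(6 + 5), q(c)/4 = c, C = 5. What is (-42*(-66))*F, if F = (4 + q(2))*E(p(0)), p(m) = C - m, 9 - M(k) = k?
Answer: 2561328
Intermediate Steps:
q(c) = 4*c
M(k) = 9 - k
p(m) = 5 - m
E(Z) = 132 - 11*Z (E(Z) = (3 + (9 - Z))*(6 + 5) = (12 - Z)*11 = 132 - 11*Z)
F = 924 (F = (4 + 4*2)*(132 - 11*(5 - 1*0)) = (4 + 8)*(132 - 11*(5 + 0)) = 12*(132 - 11*5) = 12*(132 - 55) = 12*77 = 924)
(-42*(-66))*F = -42*(-66)*924 = 2772*924 = 2561328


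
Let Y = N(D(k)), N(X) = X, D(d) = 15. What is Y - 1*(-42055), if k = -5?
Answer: 42070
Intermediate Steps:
Y = 15
Y - 1*(-42055) = 15 - 1*(-42055) = 15 + 42055 = 42070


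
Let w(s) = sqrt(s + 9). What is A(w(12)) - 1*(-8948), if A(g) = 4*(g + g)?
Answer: 8948 + 8*sqrt(21) ≈ 8984.7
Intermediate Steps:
w(s) = sqrt(9 + s)
A(g) = 8*g (A(g) = 4*(2*g) = 8*g)
A(w(12)) - 1*(-8948) = 8*sqrt(9 + 12) - 1*(-8948) = 8*sqrt(21) + 8948 = 8948 + 8*sqrt(21)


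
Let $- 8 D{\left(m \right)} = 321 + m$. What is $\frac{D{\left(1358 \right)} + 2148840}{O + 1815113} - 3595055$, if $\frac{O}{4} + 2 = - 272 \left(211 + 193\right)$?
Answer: $- \frac{39561492334279}{11004424} \approx -3.5951 \cdot 10^{6}$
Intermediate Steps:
$D{\left(m \right)} = - \frac{321}{8} - \frac{m}{8}$ ($D{\left(m \right)} = - \frac{321 + m}{8} = - \frac{321}{8} - \frac{m}{8}$)
$O = -439560$ ($O = -8 + 4 \left(- 272 \left(211 + 193\right)\right) = -8 + 4 \left(\left(-272\right) 404\right) = -8 + 4 \left(-109888\right) = -8 - 439552 = -439560$)
$\frac{D{\left(1358 \right)} + 2148840}{O + 1815113} - 3595055 = \frac{\left(- \frac{321}{8} - \frac{679}{4}\right) + 2148840}{-439560 + 1815113} - 3595055 = \frac{\left(- \frac{321}{8} - \frac{679}{4}\right) + 2148840}{1375553} - 3595055 = \left(- \frac{1679}{8} + 2148840\right) \frac{1}{1375553} - 3595055 = \frac{17189041}{8} \cdot \frac{1}{1375553} - 3595055 = \frac{17189041}{11004424} - 3595055 = - \frac{39561492334279}{11004424}$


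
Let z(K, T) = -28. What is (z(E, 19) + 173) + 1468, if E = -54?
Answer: 1613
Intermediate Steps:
(z(E, 19) + 173) + 1468 = (-28 + 173) + 1468 = 145 + 1468 = 1613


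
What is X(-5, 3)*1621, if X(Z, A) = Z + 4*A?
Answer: 11347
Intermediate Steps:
X(-5, 3)*1621 = (-5 + 4*3)*1621 = (-5 + 12)*1621 = 7*1621 = 11347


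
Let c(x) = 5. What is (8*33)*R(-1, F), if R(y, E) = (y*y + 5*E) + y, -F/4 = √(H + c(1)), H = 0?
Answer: -5280*√5 ≈ -11806.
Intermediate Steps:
F = -4*√5 (F = -4*√(0 + 5) = -4*√5 ≈ -8.9443)
R(y, E) = y + y² + 5*E (R(y, E) = (y² + 5*E) + y = y + y² + 5*E)
(8*33)*R(-1, F) = (8*33)*(-1 + (-1)² + 5*(-4*√5)) = 264*(-1 + 1 - 20*√5) = 264*(-20*√5) = -5280*√5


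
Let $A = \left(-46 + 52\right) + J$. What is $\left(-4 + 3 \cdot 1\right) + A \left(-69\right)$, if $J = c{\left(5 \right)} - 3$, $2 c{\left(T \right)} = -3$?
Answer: $- \frac{209}{2} \approx -104.5$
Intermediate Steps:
$c{\left(T \right)} = - \frac{3}{2}$ ($c{\left(T \right)} = \frac{1}{2} \left(-3\right) = - \frac{3}{2}$)
$J = - \frac{9}{2}$ ($J = - \frac{3}{2} - 3 = - \frac{9}{2} \approx -4.5$)
$A = \frac{3}{2}$ ($A = \left(-46 + 52\right) - \frac{9}{2} = 6 - \frac{9}{2} = \frac{3}{2} \approx 1.5$)
$\left(-4 + 3 \cdot 1\right) + A \left(-69\right) = \left(-4 + 3 \cdot 1\right) + \frac{3}{2} \left(-69\right) = \left(-4 + 3\right) - \frac{207}{2} = -1 - \frac{207}{2} = - \frac{209}{2}$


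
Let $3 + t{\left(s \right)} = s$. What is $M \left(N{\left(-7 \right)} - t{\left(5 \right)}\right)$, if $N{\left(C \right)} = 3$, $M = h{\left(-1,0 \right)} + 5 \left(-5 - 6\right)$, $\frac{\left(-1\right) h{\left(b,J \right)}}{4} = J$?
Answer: $-55$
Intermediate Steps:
$h{\left(b,J \right)} = - 4 J$
$M = -55$ ($M = \left(-4\right) 0 + 5 \left(-5 - 6\right) = 0 + 5 \left(-5 - 6\right) = 0 + 5 \left(-11\right) = 0 - 55 = -55$)
$t{\left(s \right)} = -3 + s$
$M \left(N{\left(-7 \right)} - t{\left(5 \right)}\right) = - 55 \left(3 - \left(-3 + 5\right)\right) = - 55 \left(3 - 2\right) = \left(-55\right) 1 = -55$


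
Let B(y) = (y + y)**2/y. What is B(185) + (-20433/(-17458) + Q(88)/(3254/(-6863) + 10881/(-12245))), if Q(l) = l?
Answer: 6233767253677/9213442042 ≈ 676.59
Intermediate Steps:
B(y) = 4*y (B(y) = (2*y)**2/y = (4*y**2)/y = 4*y)
B(185) + (-20433/(-17458) + Q(88)/(3254/(-6863) + 10881/(-12245))) = 4*185 + (-20433/(-17458) + 88/(3254/(-6863) + 10881/(-12245))) = 740 + (-20433*(-1/17458) + 88/(3254*(-1/6863) + 10881*(-1/12245))) = 740 + (2919/2494 + 88/(-3254/6863 - 351/395)) = 740 + (2919/2494 + 88/(-3694243/2710885)) = 740 + (2919/2494 + 88*(-2710885/3694243)) = 740 + (2919/2494 - 238557880/3694243) = 740 - 584179857403/9213442042 = 6233767253677/9213442042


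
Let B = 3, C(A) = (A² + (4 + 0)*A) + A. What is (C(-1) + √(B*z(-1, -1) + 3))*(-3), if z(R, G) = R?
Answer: 12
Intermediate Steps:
C(A) = A² + 5*A (C(A) = (A² + 4*A) + A = A² + 5*A)
(C(-1) + √(B*z(-1, -1) + 3))*(-3) = (-(5 - 1) + √(3*(-1) + 3))*(-3) = (-1*4 + √(-3 + 3))*(-3) = (-4 + √0)*(-3) = (-4 + 0)*(-3) = -4*(-3) = 12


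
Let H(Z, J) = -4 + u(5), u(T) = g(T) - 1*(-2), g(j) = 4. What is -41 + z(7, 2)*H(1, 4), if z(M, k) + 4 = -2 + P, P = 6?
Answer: -41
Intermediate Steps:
z(M, k) = 0 (z(M, k) = -4 + (-2 + 6) = -4 + 4 = 0)
u(T) = 6 (u(T) = 4 - 1*(-2) = 4 + 2 = 6)
H(Z, J) = 2 (H(Z, J) = -4 + 6 = 2)
-41 + z(7, 2)*H(1, 4) = -41 + 0*2 = -41 + 0 = -41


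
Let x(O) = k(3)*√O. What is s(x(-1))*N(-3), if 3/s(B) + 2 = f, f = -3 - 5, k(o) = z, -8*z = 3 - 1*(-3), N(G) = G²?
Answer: -27/10 ≈ -2.7000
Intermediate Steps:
z = -¾ (z = -(3 - 1*(-3))/8 = -(3 + 3)/8 = -⅛*6 = -¾ ≈ -0.75000)
k(o) = -¾
f = -8 (f = -3 - 1*5 = -3 - 5 = -8)
x(O) = -3*√O/4
s(B) = -3/10 (s(B) = 3/(-2 - 8) = 3/(-10) = 3*(-⅒) = -3/10)
s(x(-1))*N(-3) = -3/10*(-3)² = -3/10*9 = -27/10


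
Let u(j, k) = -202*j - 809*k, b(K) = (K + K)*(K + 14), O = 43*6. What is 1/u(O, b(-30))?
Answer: -1/828756 ≈ -1.2066e-6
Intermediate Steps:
O = 258
b(K) = 2*K*(14 + K) (b(K) = (2*K)*(14 + K) = 2*K*(14 + K))
u(j, k) = -809*k - 202*j
1/u(O, b(-30)) = 1/(-1618*(-30)*(14 - 30) - 202*258) = 1/(-1618*(-30)*(-16) - 52116) = 1/(-809*960 - 52116) = 1/(-776640 - 52116) = 1/(-828756) = -1/828756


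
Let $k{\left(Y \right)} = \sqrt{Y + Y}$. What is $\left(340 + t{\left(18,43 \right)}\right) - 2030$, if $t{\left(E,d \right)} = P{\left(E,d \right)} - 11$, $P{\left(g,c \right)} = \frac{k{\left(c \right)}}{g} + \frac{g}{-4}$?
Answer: $- \frac{3411}{2} + \frac{\sqrt{86}}{18} \approx -1705.0$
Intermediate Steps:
$k{\left(Y \right)} = \sqrt{2} \sqrt{Y}$ ($k{\left(Y \right)} = \sqrt{2 Y} = \sqrt{2} \sqrt{Y}$)
$P{\left(g,c \right)} = - \frac{g}{4} + \frac{\sqrt{2} \sqrt{c}}{g}$ ($P{\left(g,c \right)} = \frac{\sqrt{2} \sqrt{c}}{g} + \frac{g}{-4} = \frac{\sqrt{2} \sqrt{c}}{g} + g \left(- \frac{1}{4}\right) = \frac{\sqrt{2} \sqrt{c}}{g} - \frac{g}{4} = - \frac{g}{4} + \frac{\sqrt{2} \sqrt{c}}{g}$)
$t{\left(E,d \right)} = -11 - \frac{E}{4} + \frac{\sqrt{2} \sqrt{d}}{E}$ ($t{\left(E,d \right)} = \left(- \frac{E}{4} + \frac{\sqrt{2} \sqrt{d}}{E}\right) - 11 = -11 - \frac{E}{4} + \frac{\sqrt{2} \sqrt{d}}{E}$)
$\left(340 + t{\left(18,43 \right)}\right) - 2030 = \left(340 - \left(\frac{31}{2} - \frac{\sqrt{2} \sqrt{43}}{18}\right)\right) - 2030 = \left(340 - \left(\frac{31}{2} - \sqrt{2} \cdot \frac{1}{18} \sqrt{43}\right)\right) - 2030 = \left(340 - \left(\frac{31}{2} - \frac{\sqrt{86}}{18}\right)\right) - 2030 = \left(\frac{649}{2} + \frac{\sqrt{86}}{18}\right) - 2030 = - \frac{3411}{2} + \frac{\sqrt{86}}{18}$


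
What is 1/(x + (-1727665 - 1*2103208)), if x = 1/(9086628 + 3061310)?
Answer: -12147938/46537207689873 ≈ -2.6104e-7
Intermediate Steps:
x = 1/12147938 ≈ 8.2318e-8
1/(x + (-1727665 - 1*2103208)) = 1/(1/12147938 + (-1727665 - 1*2103208)) = 1/(1/12147938 + (-1727665 - 2103208)) = 1/(1/12147938 - 3830873) = 1/(-46537207689873/12147938) = -12147938/46537207689873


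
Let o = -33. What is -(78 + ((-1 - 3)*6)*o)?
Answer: -870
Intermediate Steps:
-(78 + ((-1 - 3)*6)*o) = -(78 + ((-1 - 3)*6)*(-33)) = -(78 - 4*6*(-33)) = -(78 - 24*(-33)) = -(78 + 792) = -1*870 = -870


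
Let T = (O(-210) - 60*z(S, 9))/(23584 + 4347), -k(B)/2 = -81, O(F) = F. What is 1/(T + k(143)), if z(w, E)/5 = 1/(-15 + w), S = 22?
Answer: 195517/31671984 ≈ 0.0061732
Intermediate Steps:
k(B) = 162 (k(B) = -2*(-81) = 162)
z(w, E) = 5/(-15 + w)
T = -1770/195517 (T = (-210 - 300/(-15 + 22))/(23584 + 4347) = (-210 - 300/7)/27931 = (-210 - 300/7)*(1/27931) = -1770/7*1/27931 = -1770/195517 ≈ -0.0090529)
1/(T + k(143)) = 1/(-1770/195517 + 162) = 1/(31671984/195517) = 195517/31671984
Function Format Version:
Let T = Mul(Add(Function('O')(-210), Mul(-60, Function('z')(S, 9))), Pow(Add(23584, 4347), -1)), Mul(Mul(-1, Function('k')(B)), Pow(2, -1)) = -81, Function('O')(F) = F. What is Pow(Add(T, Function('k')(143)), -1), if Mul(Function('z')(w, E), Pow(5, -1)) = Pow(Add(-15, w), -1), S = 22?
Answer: Rational(195517, 31671984) ≈ 0.0061732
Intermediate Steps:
Function('k')(B) = 162 (Function('k')(B) = Mul(-2, -81) = 162)
Function('z')(w, E) = Mul(5, Pow(Add(-15, w), -1))
T = Rational(-1770, 195517) (T = Mul(Add(-210, Mul(-60, Mul(5, Pow(Add(-15, 22), -1)))), Pow(Add(23584, 4347), -1)) = Mul(Add(-210, Mul(-60, Mul(5, Pow(7, -1)))), Pow(27931, -1)) = Mul(Add(-210, Mul(-60, Mul(5, Rational(1, 7)))), Rational(1, 27931)) = Mul(Add(-210, Mul(-60, Rational(5, 7))), Rational(1, 27931)) = Mul(Add(-210, Rational(-300, 7)), Rational(1, 27931)) = Mul(Rational(-1770, 7), Rational(1, 27931)) = Rational(-1770, 195517) ≈ -0.0090529)
Pow(Add(T, Function('k')(143)), -1) = Pow(Add(Rational(-1770, 195517), 162), -1) = Pow(Rational(31671984, 195517), -1) = Rational(195517, 31671984)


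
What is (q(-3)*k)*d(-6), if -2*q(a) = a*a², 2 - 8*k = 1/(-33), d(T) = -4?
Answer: -603/44 ≈ -13.705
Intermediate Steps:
k = 67/264 (k = ¼ - ⅛/(-33) = ¼ - ⅛*(-1/33) = ¼ + 1/264 = 67/264 ≈ 0.25379)
q(a) = -a³/2 (q(a) = -a*a²/2 = -a³/2)
(q(-3)*k)*d(-6) = (-½*(-3)³*(67/264))*(-4) = (-½*(-27)*(67/264))*(-4) = ((27/2)*(67/264))*(-4) = (603/176)*(-4) = -603/44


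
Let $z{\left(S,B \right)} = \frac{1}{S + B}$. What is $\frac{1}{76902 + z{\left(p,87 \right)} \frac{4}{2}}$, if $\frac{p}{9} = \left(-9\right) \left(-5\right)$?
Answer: $\frac{246}{18917893} \approx 1.3004 \cdot 10^{-5}$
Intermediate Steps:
$p = 405$ ($p = 9 \left(\left(-9\right) \left(-5\right)\right) = 9 \cdot 45 = 405$)
$z{\left(S,B \right)} = \frac{1}{B + S}$
$\frac{1}{76902 + z{\left(p,87 \right)} \frac{4}{2}} = \frac{1}{76902 + \frac{4 \cdot \frac{1}{2}}{87 + 405}} = \frac{1}{76902 + \frac{4 \cdot \frac{1}{2}}{492}} = \frac{1}{76902 + \frac{1}{492} \cdot 2} = \frac{1}{76902 + \frac{1}{246}} = \frac{1}{\frac{18917893}{246}} = \frac{246}{18917893}$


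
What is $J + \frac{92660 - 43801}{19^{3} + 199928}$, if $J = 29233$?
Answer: $\frac{6045053230}{206787} \approx 29233.0$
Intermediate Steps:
$J + \frac{92660 - 43801}{19^{3} + 199928} = 29233 + \frac{92660 - 43801}{19^{3} + 199928} = 29233 + \frac{48859}{6859 + 199928} = 29233 + \frac{48859}{206787} = \frac{6045053230}{206787}$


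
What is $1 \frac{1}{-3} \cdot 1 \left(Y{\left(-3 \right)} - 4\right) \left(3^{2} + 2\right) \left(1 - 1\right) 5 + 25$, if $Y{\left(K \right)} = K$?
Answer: $25$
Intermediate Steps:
$1 \frac{1}{-3} \cdot 1 \left(Y{\left(-3 \right)} - 4\right) \left(3^{2} + 2\right) \left(1 - 1\right) 5 + 25 = 1 \frac{1}{-3} \cdot 1 \left(-3 - 4\right) \left(3^{2} + 2\right) \left(1 - 1\right) 5 + 25 = 1 \left(- \frac{1}{3}\right) 1 \left(- 7 \left(9 + 2\right)\right) 0 \cdot 5 + 25 = \left(- \frac{1}{3}\right) 1 \left(\left(-7\right) 11\right) 0 + 25 = \left(- \frac{1}{3}\right) \left(-77\right) 0 + 25 = \frac{77}{3} \cdot 0 + 25 = 0 + 25 = 25$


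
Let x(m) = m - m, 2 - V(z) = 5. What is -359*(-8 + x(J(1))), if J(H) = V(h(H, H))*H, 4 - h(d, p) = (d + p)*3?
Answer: 2872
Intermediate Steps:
h(d, p) = 4 - 3*d - 3*p (h(d, p) = 4 - (d + p)*3 = 4 - (3*d + 3*p) = 4 + (-3*d - 3*p) = 4 - 3*d - 3*p)
V(z) = -3 (V(z) = 2 - 1*5 = 2 - 5 = -3)
J(H) = -3*H
x(m) = 0
-359*(-8 + x(J(1))) = -359*(-8 + 0) = -359*(-8) = 2872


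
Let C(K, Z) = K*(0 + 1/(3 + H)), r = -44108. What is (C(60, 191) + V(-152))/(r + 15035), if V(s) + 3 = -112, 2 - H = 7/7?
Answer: 100/29073 ≈ 0.0034396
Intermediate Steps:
H = 1 (H = 2 - 7/7 = 2 - 1*1 = 2 - 1 = 1)
V(s) = -115 (V(s) = -3 - 112 = -115)
C(K, Z) = K/4 (C(K, Z) = K*(0 + 1/(3 + 1)) = K*(0 + 1/4) = K*(0 + ¼) = K*(¼) = K/4)
(C(60, 191) + V(-152))/(r + 15035) = ((¼)*60 - 115)/(-44108 + 15035) = (15 - 115)/(-29073) = -100*(-1/29073) = 100/29073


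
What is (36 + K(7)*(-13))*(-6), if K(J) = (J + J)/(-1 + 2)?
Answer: 876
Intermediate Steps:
K(J) = 2*J (K(J) = (2*J)/1 = (2*J)*1 = 2*J)
(36 + K(7)*(-13))*(-6) = (36 + (2*7)*(-13))*(-6) = (36 + 14*(-13))*(-6) = (36 - 182)*(-6) = -146*(-6) = 876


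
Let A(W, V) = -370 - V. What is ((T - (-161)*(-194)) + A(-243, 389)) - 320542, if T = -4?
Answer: -352539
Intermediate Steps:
((T - (-161)*(-194)) + A(-243, 389)) - 320542 = ((-4 - (-161)*(-194)) + (-370 - 1*389)) - 320542 = ((-4 - 161*194) + (-370 - 389)) - 320542 = ((-4 - 31234) - 759) - 320542 = (-31238 - 759) - 320542 = -31997 - 320542 = -352539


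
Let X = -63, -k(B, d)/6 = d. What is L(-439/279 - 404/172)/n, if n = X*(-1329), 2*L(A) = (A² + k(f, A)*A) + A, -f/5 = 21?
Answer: -5817933256/12050660409543 ≈ -0.00048279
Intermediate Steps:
f = -105 (f = -5*21 = -105)
k(B, d) = -6*d
L(A) = A/2 - 5*A²/2 (L(A) = ((A² + (-6*A)*A) + A)/2 = ((A² - 6*A²) + A)/2 = (-5*A² + A)/2 = (A - 5*A²)/2 = A/2 - 5*A²/2)
n = 83727 (n = -63*(-1329) = 83727)
L(-439/279 - 404/172)/n = ((-439/279 - 404/172)*(1 - 5*(-439/279 - 404/172))/2)/83727 = ((-439*1/279 - 404*1/172)*(1 - 5*(-439*1/279 - 404*1/172))/2)*(1/83727) = ((-439/279 - 101/43)*(1 - 5*(-439/279 - 101/43))/2)*(1/83727) = ((½)*(-47056/11997)*(1 - 5*(-47056/11997)))*(1/83727) = ((½)*(-47056/11997)*(1 + 235280/11997))*(1/83727) = ((½)*(-47056/11997)*(247277/11997))*(1/83727) = -5817933256/143928009*1/83727 = -5817933256/12050660409543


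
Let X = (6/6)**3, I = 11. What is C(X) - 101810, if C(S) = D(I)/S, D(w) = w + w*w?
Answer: -101678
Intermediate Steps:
D(w) = w + w**2
X = 1 (X = (6*(1/6))**3 = 1**3 = 1)
C(S) = 132/S (C(S) = (11*(1 + 11))/S = (11*12)/S = 132/S)
C(X) - 101810 = 132/1 - 101810 = 132*1 - 101810 = 132 - 101810 = -101678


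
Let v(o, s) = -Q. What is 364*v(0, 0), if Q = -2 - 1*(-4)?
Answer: -728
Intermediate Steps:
Q = 2 (Q = -2 + 4 = 2)
v(o, s) = -2 (v(o, s) = -1*2 = -2)
364*v(0, 0) = 364*(-2) = -728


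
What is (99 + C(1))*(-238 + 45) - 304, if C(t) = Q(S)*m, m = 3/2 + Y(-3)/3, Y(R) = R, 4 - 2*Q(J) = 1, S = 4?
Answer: -78223/4 ≈ -19556.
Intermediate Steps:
Q(J) = 3/2 (Q(J) = 2 - 1/2*1 = 2 - 1/2 = 3/2)
m = 1/2 (m = 3/2 - 3/3 = 3*(1/2) - 3*1/3 = 3/2 - 1 = 1/2 ≈ 0.50000)
C(t) = 3/4 (C(t) = (3/2)*(1/2) = 3/4)
(99 + C(1))*(-238 + 45) - 304 = (99 + 3/4)*(-238 + 45) - 304 = (399/4)*(-193) - 304 = -77007/4 - 304 = -78223/4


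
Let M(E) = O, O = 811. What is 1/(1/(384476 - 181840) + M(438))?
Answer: 202636/164337797 ≈ 0.0012330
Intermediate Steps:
M(E) = 811
1/(1/(384476 - 181840) + M(438)) = 1/(1/(384476 - 181840) + 811) = 1/(1/202636 + 811) = 1/(164337797/202636) = 202636/164337797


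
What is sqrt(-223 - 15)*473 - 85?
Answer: -85 + 473*I*sqrt(238) ≈ -85.0 + 7297.1*I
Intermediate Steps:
sqrt(-223 - 15)*473 - 85 = sqrt(-238)*473 - 85 = (I*sqrt(238))*473 - 85 = 473*I*sqrt(238) - 85 = -85 + 473*I*sqrt(238)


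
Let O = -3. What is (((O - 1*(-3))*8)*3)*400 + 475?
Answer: 475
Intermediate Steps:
(((O - 1*(-3))*8)*3)*400 + 475 = (((-3 - 1*(-3))*8)*3)*400 + 475 = (((-3 + 3)*8)*3)*400 + 475 = ((0*8)*3)*400 + 475 = (0*3)*400 + 475 = 0*400 + 475 = 0 + 475 = 475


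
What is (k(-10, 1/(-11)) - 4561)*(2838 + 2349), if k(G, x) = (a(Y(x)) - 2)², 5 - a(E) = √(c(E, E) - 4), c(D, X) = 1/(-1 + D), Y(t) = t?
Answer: -94546907/4 - 5187*I*√177 ≈ -2.3637e+7 - 69009.0*I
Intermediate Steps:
a(E) = 5 - √(-4 + 1/(-1 + E)) (a(E) = 5 - √(1/(-1 + E) - 4) = 5 - √(-4 + 1/(-1 + E)))
k(G, x) = (3 - √(-(-5 + 4*x)/(-1 + x)))² (k(G, x) = ((5 - √(-(-5 + 4*x)/(-1 + x))) - 2)² = (3 - √(-(-5 + 4*x)/(-1 + x)))²)
(k(-10, 1/(-11)) - 4561)*(2838 + 2349) = ((-3 + √((5 - 4/(-11))/(-1 + 1/(-11))))² - 4561)*(2838 + 2349) = ((-3 + √((5 - 4*(-1/11))/(-1 - 1/11)))² - 4561)*5187 = ((-3 + √((5 + 4/11)/(-12/11)))² - 4561)*5187 = ((-3 + √(-11/12*59/11))² - 4561)*5187 = ((-3 + √(-59/12))² - 4561)*5187 = ((-3 + I*√177/6)² - 4561)*5187 = (-4561 + (-3 + I*√177/6)²)*5187 = -23657907 + 5187*(-3 + I*√177/6)²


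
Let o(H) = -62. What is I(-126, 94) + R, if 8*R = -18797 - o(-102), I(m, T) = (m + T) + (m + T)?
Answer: -19247/8 ≈ -2405.9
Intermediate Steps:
I(m, T) = 2*T + 2*m (I(m, T) = (T + m) + (T + m) = 2*T + 2*m)
R = -18735/8 (R = (-18797 - 1*(-62))/8 = (-18797 + 62)/8 = (⅛)*(-18735) = -18735/8 ≈ -2341.9)
I(-126, 94) + R = (2*94 + 2*(-126)) - 18735/8 = (188 - 252) - 18735/8 = -64 - 18735/8 = -19247/8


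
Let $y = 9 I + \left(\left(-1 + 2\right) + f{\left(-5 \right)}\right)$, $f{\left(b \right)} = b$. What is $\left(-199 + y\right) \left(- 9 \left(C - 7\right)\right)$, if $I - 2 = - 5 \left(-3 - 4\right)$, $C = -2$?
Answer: $10530$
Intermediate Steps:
$I = 37$ ($I = 2 - 5 \left(-3 - 4\right) = 2 - -35 = 2 + 35 = 37$)
$y = 329$ ($y = 9 \cdot 37 + \left(\left(-1 + 2\right) - 5\right) = 333 + \left(1 - 5\right) = 333 - 4 = 329$)
$\left(-199 + y\right) \left(- 9 \left(C - 7\right)\right) = \left(-199 + 329\right) \left(- 9 \left(-2 - 7\right)\right) = 130 \left(\left(-9\right) \left(-9\right)\right) = 130 \cdot 81 = 10530$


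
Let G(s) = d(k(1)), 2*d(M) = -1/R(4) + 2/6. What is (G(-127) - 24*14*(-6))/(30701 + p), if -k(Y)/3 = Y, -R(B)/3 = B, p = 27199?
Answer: 48389/1389600 ≈ 0.034822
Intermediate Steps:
R(B) = -3*B
k(Y) = -3*Y
d(M) = 5/24 (d(M) = (-1/((-3*4)) + 2/6)/2 = (-1/(-12) + 2*(1/6))/2 = (-1*(-1/12) + 1/3)/2 = (1/12 + 1/3)/2 = (1/2)*(5/12) = 5/24)
G(s) = 5/24
(G(-127) - 24*14*(-6))/(30701 + p) = (5/24 - 24*14*(-6))/(30701 + 27199) = (5/24 - 336*(-6))/57900 = (5/24 + 2016)*(1/57900) = (48389/24)*(1/57900) = 48389/1389600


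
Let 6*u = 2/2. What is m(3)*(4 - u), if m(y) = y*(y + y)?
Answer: 69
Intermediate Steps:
u = ⅙ (u = (2/2)/6 = (2*(½))/6 = (⅙)*1 = ⅙ ≈ 0.16667)
m(y) = 2*y² (m(y) = y*(2*y) = 2*y²)
m(3)*(4 - u) = (2*3²)*(4 - 1*⅙) = (2*9)*(4 - ⅙) = 18*(23/6) = 69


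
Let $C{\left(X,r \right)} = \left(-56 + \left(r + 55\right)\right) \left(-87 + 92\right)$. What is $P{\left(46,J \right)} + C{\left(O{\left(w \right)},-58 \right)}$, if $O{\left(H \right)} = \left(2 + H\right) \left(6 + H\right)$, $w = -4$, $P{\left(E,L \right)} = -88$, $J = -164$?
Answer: $-383$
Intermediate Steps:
$C{\left(X,r \right)} = -5 + 5 r$ ($C{\left(X,r \right)} = \left(-56 + \left(55 + r\right)\right) 5 = \left(-1 + r\right) 5 = -5 + 5 r$)
$P{\left(46,J \right)} + C{\left(O{\left(w \right)},-58 \right)} = -88 + \left(-5 + 5 \left(-58\right)\right) = -88 - 295 = -383$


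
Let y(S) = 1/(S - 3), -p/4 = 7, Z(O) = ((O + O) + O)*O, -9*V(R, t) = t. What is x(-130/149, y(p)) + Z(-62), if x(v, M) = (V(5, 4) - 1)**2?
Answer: 934261/81 ≈ 11534.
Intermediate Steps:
V(R, t) = -t/9
Z(O) = 3*O**2 (Z(O) = (2*O + O)*O = (3*O)*O = 3*O**2)
p = -28 (p = -4*7 = -28)
y(S) = 1/(-3 + S)
x(v, M) = 169/81 (x(v, M) = (-1/9*4 - 1)**2 = (-4/9 - 1)**2 = (-13/9)**2 = 169/81)
x(-130/149, y(p)) + Z(-62) = 169/81 + 3*(-62)**2 = 169/81 + 3*3844 = 169/81 + 11532 = 934261/81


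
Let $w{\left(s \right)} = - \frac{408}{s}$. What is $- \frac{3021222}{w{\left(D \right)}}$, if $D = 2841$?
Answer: $\frac{1430548617}{68} \approx 2.1037 \cdot 10^{7}$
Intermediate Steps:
$- \frac{3021222}{w{\left(D \right)}} = - \frac{3021222}{\left(-408\right) \frac{1}{2841}} = - \frac{3021222}{- \frac{136}{947}} = \left(-3021222\right) \left(- \frac{947}{136}\right) = \frac{1430548617}{68}$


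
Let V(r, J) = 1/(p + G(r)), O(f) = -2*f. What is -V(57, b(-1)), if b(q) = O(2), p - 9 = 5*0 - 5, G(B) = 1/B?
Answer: -57/229 ≈ -0.24891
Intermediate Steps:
p = 4 (p = 9 + (5*0 - 5) = 9 + (0 - 5) = 9 - 5 = 4)
b(q) = -4 (b(q) = -2*2 = -4)
V(r, J) = 1/(4 + 1/r)
-V(57, b(-1)) = -57/(1 + 4*57) = -57/(1 + 228) = -57/229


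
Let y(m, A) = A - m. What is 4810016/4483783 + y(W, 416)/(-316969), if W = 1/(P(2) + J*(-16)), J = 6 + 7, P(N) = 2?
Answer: 313688701318073/292771364027762 ≈ 1.0714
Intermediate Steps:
J = 13
W = -1/206 (W = 1/(2 + 13*(-16)) = 1/(2 - 208) = 1/(-206) = -1/206 ≈ -0.0048544)
4810016/4483783 + y(W, 416)/(-316969) = 4810016/4483783 + (416 - 1*(-1/206))/(-316969) = 4810016*(1/4483783) + (416 + 1/206)*(-1/316969) = 4810016/4483783 + (85697/206)*(-1/316969) = 4810016/4483783 - 85697/65295614 = 313688701318073/292771364027762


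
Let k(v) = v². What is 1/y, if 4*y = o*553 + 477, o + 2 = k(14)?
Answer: 4/107759 ≈ 3.7120e-5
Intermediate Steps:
o = 194 (o = -2 + 14² = -2 + 196 = 194)
y = 107759/4 (y = (194*553 + 477)/4 = (107282 + 477)/4 = (¼)*107759 = 107759/4 ≈ 26940.)
1/y = 1/(107759/4) = 4/107759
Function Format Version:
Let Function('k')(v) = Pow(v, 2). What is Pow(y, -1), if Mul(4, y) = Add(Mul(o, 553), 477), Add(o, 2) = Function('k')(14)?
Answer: Rational(4, 107759) ≈ 3.7120e-5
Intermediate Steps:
o = 194 (o = Add(-2, Pow(14, 2)) = Add(-2, 196) = 194)
y = Rational(107759, 4) (y = Mul(Rational(1, 4), Add(Mul(194, 553), 477)) = Mul(Rational(1, 4), Add(107282, 477)) = Mul(Rational(1, 4), 107759) = Rational(107759, 4) ≈ 26940.)
Pow(y, -1) = Pow(Rational(107759, 4), -1) = Rational(4, 107759)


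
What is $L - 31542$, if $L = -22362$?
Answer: $-53904$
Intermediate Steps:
$L - 31542 = -22362 - 31542 = -53904$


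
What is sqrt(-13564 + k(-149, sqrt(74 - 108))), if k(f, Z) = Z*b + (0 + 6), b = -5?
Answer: sqrt(-13558 - 5*I*sqrt(34)) ≈ 0.1252 - 116.44*I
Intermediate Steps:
k(f, Z) = 6 - 5*Z (k(f, Z) = Z*(-5) + (0 + 6) = -5*Z + 6 = 6 - 5*Z)
sqrt(-13564 + k(-149, sqrt(74 - 108))) = sqrt(-13564 + (6 - 5*sqrt(74 - 108))) = sqrt(-13564 + (6 - 5*I*sqrt(34))) = sqrt(-13558 - 5*I*sqrt(34))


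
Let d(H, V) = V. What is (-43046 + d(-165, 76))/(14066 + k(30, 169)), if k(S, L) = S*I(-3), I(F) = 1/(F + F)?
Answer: -42970/14061 ≈ -3.0560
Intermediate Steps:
I(F) = 1/(2*F)
k(S, L) = -S/6 (k(S, L) = S*((½)/(-3)) = S*((½)*(-⅓)) = S*(-⅙) = -S/6)
(-43046 + d(-165, 76))/(14066 + k(30, 169)) = (-43046 + 76)/(14066 - ⅙*30) = -42970/(14066 - 5) = -42970/14061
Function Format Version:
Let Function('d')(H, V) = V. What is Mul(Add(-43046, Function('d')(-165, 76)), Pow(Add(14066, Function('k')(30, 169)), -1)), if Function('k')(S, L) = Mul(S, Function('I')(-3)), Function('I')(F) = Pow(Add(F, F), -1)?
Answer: Rational(-42970, 14061) ≈ -3.0560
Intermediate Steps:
Function('I')(F) = Mul(Rational(1, 2), Pow(F, -1)) (Function('I')(F) = Pow(Mul(2, F), -1) = Mul(Rational(1, 2), Pow(F, -1)))
Function('k')(S, L) = Mul(Rational(-1, 6), S) (Function('k')(S, L) = Mul(S, Mul(Rational(1, 2), Pow(-3, -1))) = Mul(S, Mul(Rational(1, 2), Rational(-1, 3))) = Mul(S, Rational(-1, 6)) = Mul(Rational(-1, 6), S))
Mul(Add(-43046, Function('d')(-165, 76)), Pow(Add(14066, Function('k')(30, 169)), -1)) = Mul(Add(-43046, 76), Pow(Add(14066, Mul(Rational(-1, 6), 30)), -1)) = Mul(-42970, Pow(Add(14066, -5), -1)) = Mul(-42970, Pow(14061, -1)) = Mul(-42970, Rational(1, 14061)) = Rational(-42970, 14061)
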